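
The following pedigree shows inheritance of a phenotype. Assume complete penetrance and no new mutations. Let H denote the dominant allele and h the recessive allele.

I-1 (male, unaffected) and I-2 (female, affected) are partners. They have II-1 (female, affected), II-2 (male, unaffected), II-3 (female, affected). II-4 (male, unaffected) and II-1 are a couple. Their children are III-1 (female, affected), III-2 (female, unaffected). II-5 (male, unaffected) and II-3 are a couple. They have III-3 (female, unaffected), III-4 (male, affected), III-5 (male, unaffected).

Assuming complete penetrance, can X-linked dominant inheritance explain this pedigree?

Yes

A consistent assignment under X-linked dominant exists: I-1 X^h Y, I-2 X^H X^h, II-1 X^H X^h, II-2 X^h Y, II-3 X^H X^h, II-4 X^h Y, II-5 X^h Y, III-1 X^H X^h, III-2 X^h X^h, III-3 X^h X^h, III-4 X^H Y, III-5 X^h Y.
In this assignment every recorded phenotype matches its genotype and every non-founder's genotype is obtainable from its parents' genotypes, so the pedigree is consistent.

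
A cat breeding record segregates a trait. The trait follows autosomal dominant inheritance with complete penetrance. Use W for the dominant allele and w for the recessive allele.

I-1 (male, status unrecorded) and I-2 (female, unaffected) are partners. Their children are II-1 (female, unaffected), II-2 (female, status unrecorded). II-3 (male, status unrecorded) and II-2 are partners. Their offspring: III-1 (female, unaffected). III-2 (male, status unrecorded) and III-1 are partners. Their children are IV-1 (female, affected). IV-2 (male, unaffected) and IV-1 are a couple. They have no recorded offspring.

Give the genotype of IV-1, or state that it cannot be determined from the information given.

Ww

From phenotype alone, IV-1 is WW or Ww.
IV-1 is affected so carries W and received w from III-1 (ww), so IV-1 is Ww.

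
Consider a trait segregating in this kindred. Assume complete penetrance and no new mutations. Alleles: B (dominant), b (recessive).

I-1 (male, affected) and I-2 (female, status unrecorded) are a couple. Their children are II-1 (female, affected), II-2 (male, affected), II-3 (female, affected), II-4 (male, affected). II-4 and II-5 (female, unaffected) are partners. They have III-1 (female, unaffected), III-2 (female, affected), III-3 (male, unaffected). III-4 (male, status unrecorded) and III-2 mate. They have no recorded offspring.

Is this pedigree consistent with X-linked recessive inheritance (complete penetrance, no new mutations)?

Yes

A consistent assignment under X-linked recessive exists: I-1 X^b Y, I-2 X^B X^b, II-1 X^b X^b, II-2 X^b Y, II-3 X^b X^b, II-4 X^b Y, II-5 X^B X^b, III-1 X^B X^b, III-2 X^b X^b, III-3 X^B Y, III-4 X^B Y.
In this assignment every recorded phenotype matches its genotype and every non-founder's genotype is obtainable from its parents' genotypes, so the pedigree is consistent.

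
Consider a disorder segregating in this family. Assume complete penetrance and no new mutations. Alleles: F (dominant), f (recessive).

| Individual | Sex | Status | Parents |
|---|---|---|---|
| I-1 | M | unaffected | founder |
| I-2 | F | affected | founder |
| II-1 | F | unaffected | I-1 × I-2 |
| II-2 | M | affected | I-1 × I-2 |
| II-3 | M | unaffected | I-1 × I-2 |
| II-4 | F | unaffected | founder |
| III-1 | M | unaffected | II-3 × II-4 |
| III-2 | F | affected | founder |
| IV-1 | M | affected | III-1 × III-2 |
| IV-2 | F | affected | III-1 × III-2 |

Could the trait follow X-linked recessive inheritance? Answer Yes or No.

No

Under X-linked recessive, II-3 (unaffected, male) cannot arise from I-1 (unaffected) × I-2 (affected).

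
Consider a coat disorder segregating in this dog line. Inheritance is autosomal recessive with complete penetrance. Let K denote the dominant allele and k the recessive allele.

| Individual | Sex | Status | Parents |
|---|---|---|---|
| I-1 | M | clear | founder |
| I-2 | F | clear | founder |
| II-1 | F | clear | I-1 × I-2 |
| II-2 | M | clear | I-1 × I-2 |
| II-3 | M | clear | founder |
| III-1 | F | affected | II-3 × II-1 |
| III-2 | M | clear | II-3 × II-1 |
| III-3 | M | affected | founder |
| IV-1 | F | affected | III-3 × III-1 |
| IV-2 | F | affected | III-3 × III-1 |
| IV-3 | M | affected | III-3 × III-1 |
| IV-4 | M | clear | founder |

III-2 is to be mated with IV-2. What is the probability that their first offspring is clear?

II-3 is clear so carries K and passed k to III-1 (kk), so II-3 is Kk.
II-1 is clear so carries K and passed k to III-1 (kk), so II-1 is Kk.
III-2 is a clear offspring of II-3 (Kk) × II-1 (Kk), whose cross gives 1/4 KK : 1/2 Kk : 1/4 kk; conditioning on being clear, III-2 is KK with probability 1/3, Kk with probability 2/3.
IV-2 is affected, so IV-2 is kk.
Summing over parental genotype combinations, P(offspring is clear) = 1/3·1 + 2/3·1/2 = 2/3.

2/3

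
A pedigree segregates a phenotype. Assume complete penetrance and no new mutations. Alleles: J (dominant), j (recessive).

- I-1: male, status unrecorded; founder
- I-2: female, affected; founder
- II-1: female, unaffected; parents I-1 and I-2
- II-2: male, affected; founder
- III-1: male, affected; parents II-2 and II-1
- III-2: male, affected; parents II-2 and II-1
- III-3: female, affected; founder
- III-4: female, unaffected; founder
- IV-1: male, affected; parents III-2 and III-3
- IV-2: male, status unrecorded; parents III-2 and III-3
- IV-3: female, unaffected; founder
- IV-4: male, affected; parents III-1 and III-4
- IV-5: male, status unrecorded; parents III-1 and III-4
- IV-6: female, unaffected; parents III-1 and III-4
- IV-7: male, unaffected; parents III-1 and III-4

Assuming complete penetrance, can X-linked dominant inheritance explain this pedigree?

No

Under X-linked dominant, III-1 (affected, male) cannot arise from II-2 (affected) × II-1 (unaffected).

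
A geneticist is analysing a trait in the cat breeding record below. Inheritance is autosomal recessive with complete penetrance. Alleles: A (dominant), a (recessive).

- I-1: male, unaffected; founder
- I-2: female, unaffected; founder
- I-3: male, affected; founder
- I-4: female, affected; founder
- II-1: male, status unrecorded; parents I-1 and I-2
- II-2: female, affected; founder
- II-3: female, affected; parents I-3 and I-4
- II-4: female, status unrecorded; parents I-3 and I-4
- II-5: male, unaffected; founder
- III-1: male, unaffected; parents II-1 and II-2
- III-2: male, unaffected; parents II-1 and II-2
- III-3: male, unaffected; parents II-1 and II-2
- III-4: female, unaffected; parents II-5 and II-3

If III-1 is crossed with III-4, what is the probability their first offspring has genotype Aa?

1/2

III-1 is unaffected so carries A and received a from II-2 (aa), so III-1 is Aa.
III-4 is unaffected so carries A and received a from II-3 (aa), so III-4 is Aa.
The cross gives 1/4 AA : 1/2 Aa : 1/4 aa, so P(offspring has genotype Aa) = 1/2.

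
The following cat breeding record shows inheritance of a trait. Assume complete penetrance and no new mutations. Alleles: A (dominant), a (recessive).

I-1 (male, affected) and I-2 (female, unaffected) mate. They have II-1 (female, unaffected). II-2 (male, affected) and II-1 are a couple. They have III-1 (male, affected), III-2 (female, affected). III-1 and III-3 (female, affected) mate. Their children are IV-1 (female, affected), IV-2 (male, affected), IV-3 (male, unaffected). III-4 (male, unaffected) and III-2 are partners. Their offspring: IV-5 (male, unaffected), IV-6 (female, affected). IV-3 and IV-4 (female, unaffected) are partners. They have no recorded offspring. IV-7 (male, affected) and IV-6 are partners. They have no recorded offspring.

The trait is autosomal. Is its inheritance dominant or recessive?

III-1 and III-3 are both affected yet have an unaffected child IV-3. Under a recessive model two affected parents are homozygous and every child would be affected, so the trait cannot be recessive.

dominant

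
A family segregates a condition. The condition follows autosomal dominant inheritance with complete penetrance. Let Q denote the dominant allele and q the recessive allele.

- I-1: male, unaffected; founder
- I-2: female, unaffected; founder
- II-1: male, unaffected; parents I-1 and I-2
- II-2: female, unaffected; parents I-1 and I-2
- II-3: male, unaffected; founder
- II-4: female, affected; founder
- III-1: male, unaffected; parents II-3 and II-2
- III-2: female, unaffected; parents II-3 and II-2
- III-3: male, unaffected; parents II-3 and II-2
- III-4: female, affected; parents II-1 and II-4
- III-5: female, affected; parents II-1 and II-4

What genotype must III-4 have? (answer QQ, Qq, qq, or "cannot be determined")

From phenotype alone, III-4 is QQ or Qq.
III-4 is affected so carries Q and received q from II-1 (qq), so III-4 is Qq.

Qq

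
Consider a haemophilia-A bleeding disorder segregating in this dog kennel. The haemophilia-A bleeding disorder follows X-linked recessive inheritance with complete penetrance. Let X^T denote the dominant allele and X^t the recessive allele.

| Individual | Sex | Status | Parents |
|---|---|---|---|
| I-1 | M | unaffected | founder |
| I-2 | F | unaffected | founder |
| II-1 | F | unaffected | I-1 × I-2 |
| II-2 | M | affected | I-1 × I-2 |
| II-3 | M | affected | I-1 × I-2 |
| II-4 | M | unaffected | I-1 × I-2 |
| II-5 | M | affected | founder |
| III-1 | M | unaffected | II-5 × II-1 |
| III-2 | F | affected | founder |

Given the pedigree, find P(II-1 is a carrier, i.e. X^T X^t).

1/3

I-1 is unaffected, so I-1 is X^T Y.
I-2 is unaffected so carries T and passed t to II-2 (X^t Y), so I-2 is X^T X^t.
Their cross gives offspring ratios 1/2 X^T X^T : 1/2 X^T X^t. Conditioning on II-1 being unaffected, P(X^T X^t) = 1/2 / 1 = 1/2 before taking II-1's own offspring into account.
II-5 is affected, so II-5 is X^t Y.
Now use II-1's offspring. Probability of each recorded status — unaffected son III-1: 1/2 if II-1 is X^T X^t, 1 if X^T X^T.
Bayes: P(X^T X^t) = 1/2·1/2 / (1/2·1/2 + 1/2·1) = 1/3.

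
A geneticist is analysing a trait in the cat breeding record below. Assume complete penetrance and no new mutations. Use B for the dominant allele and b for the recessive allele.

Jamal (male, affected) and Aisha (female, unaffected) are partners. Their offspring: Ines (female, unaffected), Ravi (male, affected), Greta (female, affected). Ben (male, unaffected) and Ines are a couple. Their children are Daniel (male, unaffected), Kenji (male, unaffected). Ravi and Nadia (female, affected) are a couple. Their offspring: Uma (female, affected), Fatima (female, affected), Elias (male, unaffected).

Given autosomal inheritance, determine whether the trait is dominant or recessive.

dominant

Ravi and Nadia are both affected yet have an unaffected child Elias. Under a recessive model two affected parents are homozygous and every child would be affected, so the trait cannot be recessive.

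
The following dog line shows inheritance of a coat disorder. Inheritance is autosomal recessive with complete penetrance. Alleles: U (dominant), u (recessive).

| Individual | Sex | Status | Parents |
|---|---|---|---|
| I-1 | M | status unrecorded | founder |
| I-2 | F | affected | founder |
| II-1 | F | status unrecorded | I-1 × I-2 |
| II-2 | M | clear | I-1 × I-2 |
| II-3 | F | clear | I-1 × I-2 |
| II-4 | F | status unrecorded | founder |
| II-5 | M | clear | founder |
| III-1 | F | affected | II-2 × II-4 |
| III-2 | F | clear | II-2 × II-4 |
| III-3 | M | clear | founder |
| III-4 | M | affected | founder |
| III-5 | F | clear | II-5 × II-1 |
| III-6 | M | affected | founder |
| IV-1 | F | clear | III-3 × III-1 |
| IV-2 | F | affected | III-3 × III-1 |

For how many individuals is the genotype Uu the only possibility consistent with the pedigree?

4

Obligate heterozygotes: II-2 is clear so carries U and received u from I-2 (uu), so II-2 is Uu; II-3 is clear so carries U and received u from I-2 (uu), so II-3 is Uu; III-3 is clear so carries U and passed u to IV-2 (uu), so III-3 is Uu; IV-1 is clear so carries U and received u from III-1 (uu), so IV-1 is Uu.
Every other individual is either homozygous by phenotype or has at least one consistent homozygous assignment, so the count is 4.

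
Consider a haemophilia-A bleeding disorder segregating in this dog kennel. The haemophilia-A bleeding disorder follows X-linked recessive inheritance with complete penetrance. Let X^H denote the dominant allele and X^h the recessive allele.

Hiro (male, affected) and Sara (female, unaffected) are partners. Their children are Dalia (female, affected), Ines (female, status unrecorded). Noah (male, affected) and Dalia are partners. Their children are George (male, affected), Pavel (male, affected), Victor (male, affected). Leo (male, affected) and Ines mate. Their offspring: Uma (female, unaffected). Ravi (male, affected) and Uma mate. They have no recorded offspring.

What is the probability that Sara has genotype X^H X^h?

1

Sara is unaffected so carries H and passed h to Dalia (X^h X^h), so Sara is X^H X^h, giving P(X^H X^h) = 1.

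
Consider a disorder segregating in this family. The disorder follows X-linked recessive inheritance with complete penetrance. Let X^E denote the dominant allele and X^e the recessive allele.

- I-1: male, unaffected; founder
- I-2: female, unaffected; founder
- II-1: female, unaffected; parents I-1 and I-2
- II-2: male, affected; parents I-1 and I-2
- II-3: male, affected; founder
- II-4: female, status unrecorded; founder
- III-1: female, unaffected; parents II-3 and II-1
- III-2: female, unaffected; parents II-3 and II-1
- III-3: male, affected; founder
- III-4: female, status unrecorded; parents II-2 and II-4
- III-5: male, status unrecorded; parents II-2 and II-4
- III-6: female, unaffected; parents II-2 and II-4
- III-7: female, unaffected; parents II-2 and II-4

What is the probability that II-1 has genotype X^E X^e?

1/5

I-1 is unaffected, so I-1 is X^E Y.
I-2 is unaffected so carries E and passed e to II-2 (X^e Y), so I-2 is X^E X^e.
Their cross gives offspring ratios 1/2 X^E X^E : 1/2 X^E X^e. Conditioning on II-1 being unaffected, P(X^E X^e) = 1/2 / 1 = 1/2 before taking II-1's own offspring into account.
II-3 is affected, so II-3 is X^e Y.
Now use II-1's offspring. Probability of each recorded status — unaffected daughter III-1: 1/2 if II-1 is X^E X^e, 1 if X^E X^E; unaffected daughter III-2: 1/2 if II-1 is X^E X^e, 1 if X^E X^E.
Bayes: P(X^E X^e) = 1/2·1/4 / (1/2·1/4 + 1/2·1) = 1/5.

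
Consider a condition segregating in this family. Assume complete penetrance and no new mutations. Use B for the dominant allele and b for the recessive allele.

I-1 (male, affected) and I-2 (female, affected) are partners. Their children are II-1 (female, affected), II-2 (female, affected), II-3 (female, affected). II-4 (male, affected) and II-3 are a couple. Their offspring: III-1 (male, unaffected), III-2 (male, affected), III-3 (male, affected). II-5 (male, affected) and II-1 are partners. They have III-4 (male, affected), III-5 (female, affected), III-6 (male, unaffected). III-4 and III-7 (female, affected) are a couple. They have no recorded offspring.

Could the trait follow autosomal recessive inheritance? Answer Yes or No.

No

Under autosomal recessive, III-1 (unaffected, male) cannot arise from II-4 (affected) × II-3 (affected).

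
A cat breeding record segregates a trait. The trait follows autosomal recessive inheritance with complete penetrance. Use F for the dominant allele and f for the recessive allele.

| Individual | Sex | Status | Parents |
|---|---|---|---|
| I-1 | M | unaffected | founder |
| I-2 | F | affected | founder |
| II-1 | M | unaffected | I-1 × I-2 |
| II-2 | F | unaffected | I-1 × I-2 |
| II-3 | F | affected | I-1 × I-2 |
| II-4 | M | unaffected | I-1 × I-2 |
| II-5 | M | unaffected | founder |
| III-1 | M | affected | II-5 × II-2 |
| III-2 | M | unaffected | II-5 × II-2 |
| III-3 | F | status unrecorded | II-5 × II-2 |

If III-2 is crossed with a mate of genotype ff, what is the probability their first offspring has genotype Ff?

II-5 is unaffected so carries F and passed f to III-1 (ff), so II-5 is Ff.
II-2 is unaffected so carries F and received f from I-2 (ff), so II-2 is Ff.
III-2 is an unaffected offspring of II-5 (Ff) × II-2 (Ff), whose cross gives 1/4 FF : 1/2 Ff : 1/4 ff; conditioning on being unaffected, III-2 is FF with probability 1/3, Ff with probability 2/3.
Summing over parental genotype combinations, P(offspring has genotype Ff) = 1/3·1 + 2/3·1/2 = 2/3.

2/3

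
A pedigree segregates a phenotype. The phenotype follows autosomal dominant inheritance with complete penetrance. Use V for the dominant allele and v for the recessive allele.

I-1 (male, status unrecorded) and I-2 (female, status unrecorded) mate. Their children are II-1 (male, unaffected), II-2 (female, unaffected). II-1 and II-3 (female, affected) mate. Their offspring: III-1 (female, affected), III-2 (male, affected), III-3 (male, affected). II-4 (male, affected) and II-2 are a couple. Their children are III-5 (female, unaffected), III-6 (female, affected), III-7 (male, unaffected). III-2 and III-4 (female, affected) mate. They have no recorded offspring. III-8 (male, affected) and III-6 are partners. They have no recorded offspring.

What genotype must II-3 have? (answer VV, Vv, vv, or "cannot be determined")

cannot be determined

II-3's phenotype allows VV or Vv, and no parent or child forces a single allele at both positions; consistent genotype assignments exist with II-3 as VV or Vv.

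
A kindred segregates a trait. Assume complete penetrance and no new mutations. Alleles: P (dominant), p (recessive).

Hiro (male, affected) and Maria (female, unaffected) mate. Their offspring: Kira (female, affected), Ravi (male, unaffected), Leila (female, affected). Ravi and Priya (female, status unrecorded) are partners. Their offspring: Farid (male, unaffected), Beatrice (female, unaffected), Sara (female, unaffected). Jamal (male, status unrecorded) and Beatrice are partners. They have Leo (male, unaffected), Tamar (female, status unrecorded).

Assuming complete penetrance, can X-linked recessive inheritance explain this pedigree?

Yes

A consistent assignment under X-linked recessive exists: Hiro X^p Y, Maria X^P X^p, Kira X^p X^p, Ravi X^P Y, Leila X^p X^p, Priya X^P X^P, Farid X^P Y, Beatrice X^P X^P, Sara X^P X^P, Jamal X^P Y, Leo X^P Y, Tamar X^P X^P.
In this assignment every recorded phenotype matches its genotype and every non-founder's genotype is obtainable from its parents' genotypes, so the pedigree is consistent.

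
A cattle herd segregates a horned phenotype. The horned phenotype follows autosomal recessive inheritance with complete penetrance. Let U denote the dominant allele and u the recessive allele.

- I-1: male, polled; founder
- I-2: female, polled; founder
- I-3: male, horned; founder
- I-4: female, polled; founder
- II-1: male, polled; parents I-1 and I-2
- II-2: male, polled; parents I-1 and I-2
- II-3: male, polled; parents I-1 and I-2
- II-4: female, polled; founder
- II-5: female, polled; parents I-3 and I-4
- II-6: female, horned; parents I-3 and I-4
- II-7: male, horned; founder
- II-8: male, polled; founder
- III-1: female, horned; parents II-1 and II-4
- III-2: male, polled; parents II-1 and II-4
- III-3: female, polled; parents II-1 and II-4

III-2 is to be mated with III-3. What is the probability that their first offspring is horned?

1/9

II-1 is polled so carries U and passed u to III-1 (uu), so II-1 is Uu.
II-4 is polled so carries U and passed u to III-1 (uu), so II-4 is Uu.
III-2 is a polled offspring of II-1 (Uu) × II-4 (Uu), whose cross gives 1/4 UU : 1/2 Uu : 1/4 uu; conditioning on being polled, III-2 is UU with probability 1/3, Uu with probability 2/3.
III-3 is a polled offspring of II-1 (Uu) × II-4 (Uu), whose cross gives 1/4 UU : 1/2 Uu : 1/4 uu; conditioning on being polled, III-3 is UU with probability 1/3, Uu with probability 2/3.
Summing over parental genotype combinations, P(offspring is horned) = 4/9·1/4 = 1/9.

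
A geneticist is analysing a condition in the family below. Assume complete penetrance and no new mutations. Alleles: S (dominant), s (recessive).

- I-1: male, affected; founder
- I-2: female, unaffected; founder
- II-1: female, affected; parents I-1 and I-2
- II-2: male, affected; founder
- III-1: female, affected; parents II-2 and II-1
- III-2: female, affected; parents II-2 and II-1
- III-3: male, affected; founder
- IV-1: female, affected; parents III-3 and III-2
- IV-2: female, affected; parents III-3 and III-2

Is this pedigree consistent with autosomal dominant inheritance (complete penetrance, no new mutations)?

Yes

A consistent assignment under autosomal dominant exists: I-1 SS, I-2 ss, II-1 Ss, II-2 SS, III-1 SS, III-2 SS, III-3 SS, IV-1 SS, IV-2 SS.
In this assignment every recorded phenotype matches its genotype and every non-founder's genotype is obtainable from its parents' genotypes, so the pedigree is consistent.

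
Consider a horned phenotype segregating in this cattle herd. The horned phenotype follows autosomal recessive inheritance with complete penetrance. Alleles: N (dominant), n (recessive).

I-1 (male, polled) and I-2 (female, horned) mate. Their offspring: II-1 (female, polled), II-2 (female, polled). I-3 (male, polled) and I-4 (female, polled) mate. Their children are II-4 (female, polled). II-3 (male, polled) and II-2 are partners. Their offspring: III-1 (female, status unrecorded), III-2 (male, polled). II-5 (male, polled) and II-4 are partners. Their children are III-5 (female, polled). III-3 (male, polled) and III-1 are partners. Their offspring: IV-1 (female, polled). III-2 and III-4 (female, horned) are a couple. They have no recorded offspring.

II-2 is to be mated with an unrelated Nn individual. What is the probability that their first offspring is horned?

II-2 is polled so carries N and received n from I-2 (nn), so II-2 is Nn.
The cross gives 1/4 NN : 1/2 Nn : 1/4 nn, so P(offspring is horned) = 1/4.

1/4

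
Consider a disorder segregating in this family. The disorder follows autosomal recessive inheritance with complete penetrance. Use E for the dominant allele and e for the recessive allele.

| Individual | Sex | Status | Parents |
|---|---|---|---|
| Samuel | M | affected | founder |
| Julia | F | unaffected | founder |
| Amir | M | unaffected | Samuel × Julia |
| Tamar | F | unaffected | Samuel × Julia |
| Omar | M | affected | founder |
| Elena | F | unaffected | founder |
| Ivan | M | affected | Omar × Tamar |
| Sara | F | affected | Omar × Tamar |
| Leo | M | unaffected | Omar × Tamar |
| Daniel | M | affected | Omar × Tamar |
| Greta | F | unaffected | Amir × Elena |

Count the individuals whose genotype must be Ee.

3

Obligate heterozygotes: Amir is unaffected so carries E and received e from Samuel (ee), so Amir is Ee; Tamar is unaffected so carries E and received e from Samuel (ee), so Tamar is Ee; Leo is unaffected so carries E and received e from Omar (ee), so Leo is Ee.
Every other individual is either homozygous by phenotype or has at least one consistent homozygous assignment, so the count is 3.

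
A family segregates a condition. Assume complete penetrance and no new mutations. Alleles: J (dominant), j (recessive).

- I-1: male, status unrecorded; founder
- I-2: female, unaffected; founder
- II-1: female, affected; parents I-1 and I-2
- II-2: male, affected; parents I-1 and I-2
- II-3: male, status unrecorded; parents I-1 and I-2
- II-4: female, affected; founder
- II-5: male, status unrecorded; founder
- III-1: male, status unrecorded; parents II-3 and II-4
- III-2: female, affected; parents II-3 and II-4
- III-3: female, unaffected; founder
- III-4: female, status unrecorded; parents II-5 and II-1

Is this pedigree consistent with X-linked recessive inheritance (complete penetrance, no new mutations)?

A consistent assignment under X-linked recessive exists: I-1 X^j Y, I-2 X^J X^j, II-1 X^j X^j, II-2 X^j Y, II-3 X^j Y, II-4 X^j X^j, II-5 X^J Y, III-1 X^j Y, III-2 X^j X^j, III-3 X^J X^J, III-4 X^J X^j.
In this assignment every recorded phenotype matches its genotype and every non-founder's genotype is obtainable from its parents' genotypes, so the pedigree is consistent.

Yes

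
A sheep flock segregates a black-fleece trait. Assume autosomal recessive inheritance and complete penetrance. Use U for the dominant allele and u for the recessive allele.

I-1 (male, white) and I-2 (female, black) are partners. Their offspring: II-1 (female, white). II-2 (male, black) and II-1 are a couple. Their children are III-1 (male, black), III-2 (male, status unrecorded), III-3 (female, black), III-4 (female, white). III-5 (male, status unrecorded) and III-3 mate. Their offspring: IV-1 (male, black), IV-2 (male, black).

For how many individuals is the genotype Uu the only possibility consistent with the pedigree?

Obligate heterozygotes: II-1 is white so carries U and received u from I-2 (uu), so II-1 is Uu; III-4 is white so carries U and received u from II-2 (uu), so III-4 is Uu.
Every other individual is either homozygous by phenotype or has at least one consistent homozygous assignment, so the count is 2.

2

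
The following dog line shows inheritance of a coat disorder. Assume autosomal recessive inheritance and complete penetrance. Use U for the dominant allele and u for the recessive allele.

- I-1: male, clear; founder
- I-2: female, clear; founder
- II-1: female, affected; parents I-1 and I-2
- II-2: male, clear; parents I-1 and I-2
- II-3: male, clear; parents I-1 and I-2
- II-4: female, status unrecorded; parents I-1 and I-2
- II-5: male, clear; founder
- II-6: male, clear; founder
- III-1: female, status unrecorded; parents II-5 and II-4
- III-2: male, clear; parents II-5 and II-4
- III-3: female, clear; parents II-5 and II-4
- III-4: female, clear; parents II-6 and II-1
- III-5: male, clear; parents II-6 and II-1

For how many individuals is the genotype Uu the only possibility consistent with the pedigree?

Obligate heterozygotes: I-1 is clear so carries U and passed u to II-1 (uu), so I-1 is Uu; I-2 is clear so carries U and passed u to II-1 (uu), so I-2 is Uu; III-4 is clear so carries U and received u from II-1 (uu), so III-4 is Uu; III-5 is clear so carries U and received u from II-1 (uu), so III-5 is Uu.
Every other individual is either homozygous by phenotype or has at least one consistent homozygous assignment, so the count is 4.

4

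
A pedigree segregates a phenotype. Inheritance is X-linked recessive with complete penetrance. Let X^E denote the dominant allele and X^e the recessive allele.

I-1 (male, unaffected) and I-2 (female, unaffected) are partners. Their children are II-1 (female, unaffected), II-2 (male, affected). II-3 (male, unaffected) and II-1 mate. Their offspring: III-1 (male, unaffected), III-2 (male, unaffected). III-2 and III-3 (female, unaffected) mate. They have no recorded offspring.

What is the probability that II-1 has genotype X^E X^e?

1/5

I-1 is unaffected, so I-1 is X^E Y.
I-2 is unaffected so carries E and passed e to II-2 (X^e Y), so I-2 is X^E X^e.
Their cross gives offspring ratios 1/2 X^E X^E : 1/2 X^E X^e. Conditioning on II-1 being unaffected, P(X^E X^e) = 1/2 / 1 = 1/2 before taking II-1's own offspring into account.
II-3 is unaffected, so II-3 is X^E Y.
Now use II-1's offspring. Probability of each recorded status — unaffected son III-1: 1/2 if II-1 is X^E X^e, 1 if X^E X^E; unaffected son III-2: 1/2 if II-1 is X^E X^e, 1 if X^E X^E.
Bayes: P(X^E X^e) = 1/2·1/4 / (1/2·1/4 + 1/2·1) = 1/5.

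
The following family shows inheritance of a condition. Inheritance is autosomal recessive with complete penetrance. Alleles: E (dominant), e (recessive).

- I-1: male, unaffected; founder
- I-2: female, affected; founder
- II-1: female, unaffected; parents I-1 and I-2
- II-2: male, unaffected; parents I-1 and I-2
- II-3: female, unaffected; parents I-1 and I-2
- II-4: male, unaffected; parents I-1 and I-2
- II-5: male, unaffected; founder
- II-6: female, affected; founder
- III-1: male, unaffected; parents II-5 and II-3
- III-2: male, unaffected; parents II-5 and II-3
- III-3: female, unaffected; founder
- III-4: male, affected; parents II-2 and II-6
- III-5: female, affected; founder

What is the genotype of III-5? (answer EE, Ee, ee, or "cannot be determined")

ee

III-5 is affected, so III-5 is ee.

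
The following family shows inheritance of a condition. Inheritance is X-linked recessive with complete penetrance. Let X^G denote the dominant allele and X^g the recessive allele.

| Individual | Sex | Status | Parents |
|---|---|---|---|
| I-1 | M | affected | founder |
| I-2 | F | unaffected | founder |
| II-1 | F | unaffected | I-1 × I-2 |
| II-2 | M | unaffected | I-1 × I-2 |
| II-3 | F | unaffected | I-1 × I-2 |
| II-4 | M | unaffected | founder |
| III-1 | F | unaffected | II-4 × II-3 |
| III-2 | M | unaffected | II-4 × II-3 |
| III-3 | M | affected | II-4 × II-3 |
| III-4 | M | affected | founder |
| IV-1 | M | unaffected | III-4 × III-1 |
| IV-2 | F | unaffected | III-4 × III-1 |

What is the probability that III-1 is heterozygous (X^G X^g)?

II-4 is unaffected, so II-4 is X^G Y.
II-3 is unaffected so carries G and received g from I-1 (X^g Y), so II-3 is X^G X^g.
Their cross gives offspring ratios 1/2 X^G X^G : 1/2 X^G X^g. Conditioning on III-1 being unaffected, P(X^G X^g) = 1/2 / 1 = 1/2 before taking III-1's own offspring into account.
III-4 is affected, so III-4 is X^g Y.
Now use III-1's offspring. Probability of each recorded status — unaffected son IV-1: 1/2 if III-1 is X^G X^g, 1 if X^G X^G; unaffected daughter IV-2: 1/2 if III-1 is X^G X^g, 1 if X^G X^G.
Bayes: P(X^G X^g) = 1/2·1/4 / (1/2·1/4 + 1/2·1) = 1/5.

1/5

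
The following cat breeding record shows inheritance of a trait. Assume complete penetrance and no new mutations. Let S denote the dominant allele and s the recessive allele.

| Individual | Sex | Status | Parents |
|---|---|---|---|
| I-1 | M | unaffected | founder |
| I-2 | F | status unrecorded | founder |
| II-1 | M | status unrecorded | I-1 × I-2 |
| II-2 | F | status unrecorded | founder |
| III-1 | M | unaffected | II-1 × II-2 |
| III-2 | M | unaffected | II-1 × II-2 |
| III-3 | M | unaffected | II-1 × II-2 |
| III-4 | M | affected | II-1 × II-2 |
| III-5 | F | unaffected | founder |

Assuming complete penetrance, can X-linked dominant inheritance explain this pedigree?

A consistent assignment under X-linked dominant exists: I-1 X^s Y, I-2 X^S X^S, II-1 X^S Y, II-2 X^S X^s, III-1 X^s Y, III-2 X^s Y, III-3 X^s Y, III-4 X^S Y, III-5 X^s X^s.
In this assignment every recorded phenotype matches its genotype and every non-founder's genotype is obtainable from its parents' genotypes, so the pedigree is consistent.

Yes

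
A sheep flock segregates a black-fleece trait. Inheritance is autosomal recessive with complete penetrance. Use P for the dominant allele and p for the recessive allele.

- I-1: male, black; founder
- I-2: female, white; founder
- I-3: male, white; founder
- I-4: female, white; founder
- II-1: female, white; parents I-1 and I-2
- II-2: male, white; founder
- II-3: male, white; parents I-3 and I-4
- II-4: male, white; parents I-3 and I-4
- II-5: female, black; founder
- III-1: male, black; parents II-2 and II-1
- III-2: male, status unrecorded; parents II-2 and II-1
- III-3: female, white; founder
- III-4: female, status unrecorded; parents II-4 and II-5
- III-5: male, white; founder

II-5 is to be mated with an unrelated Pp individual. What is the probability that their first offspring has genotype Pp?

1/2

II-5 is black, so II-5 is pp.
The cross gives 1/2 Pp : 1/2 pp, so P(offspring has genotype Pp) = 1/2.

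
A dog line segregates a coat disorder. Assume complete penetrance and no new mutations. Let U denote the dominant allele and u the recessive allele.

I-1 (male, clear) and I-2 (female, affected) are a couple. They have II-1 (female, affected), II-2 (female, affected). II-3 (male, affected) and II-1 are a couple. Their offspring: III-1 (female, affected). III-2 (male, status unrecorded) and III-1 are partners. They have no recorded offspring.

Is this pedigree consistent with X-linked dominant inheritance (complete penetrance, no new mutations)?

A consistent assignment under X-linked dominant exists: I-1 X^u Y, I-2 X^U X^U, II-1 X^U X^u, II-2 X^U X^u, II-3 X^U Y, III-1 X^U X^U, III-2 X^U Y.
In this assignment every recorded phenotype matches its genotype and every non-founder's genotype is obtainable from its parents' genotypes, so the pedigree is consistent.

Yes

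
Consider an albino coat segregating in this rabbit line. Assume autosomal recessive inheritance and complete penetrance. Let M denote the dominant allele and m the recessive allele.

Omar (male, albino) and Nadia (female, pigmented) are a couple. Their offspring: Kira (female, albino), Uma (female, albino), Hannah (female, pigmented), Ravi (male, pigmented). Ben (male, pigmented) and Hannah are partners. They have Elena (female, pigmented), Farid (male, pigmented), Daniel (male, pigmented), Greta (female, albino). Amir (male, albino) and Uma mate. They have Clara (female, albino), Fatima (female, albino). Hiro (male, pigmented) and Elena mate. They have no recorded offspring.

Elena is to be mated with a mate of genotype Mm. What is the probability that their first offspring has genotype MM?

1/3

Ben is pigmented so carries M and passed m to Greta (mm), so Ben is Mm.
Hannah is pigmented so carries M and received m from Omar (mm), so Hannah is Mm.
Elena is a pigmented offspring of Ben (Mm) × Hannah (Mm), whose cross gives 1/4 MM : 1/2 Mm : 1/4 mm; conditioning on being pigmented, Elena is MM with probability 1/3, Mm with probability 2/3.
Summing over parental genotype combinations, P(offspring has genotype MM) = 1/3·1/2 + 2/3·1/4 = 1/3.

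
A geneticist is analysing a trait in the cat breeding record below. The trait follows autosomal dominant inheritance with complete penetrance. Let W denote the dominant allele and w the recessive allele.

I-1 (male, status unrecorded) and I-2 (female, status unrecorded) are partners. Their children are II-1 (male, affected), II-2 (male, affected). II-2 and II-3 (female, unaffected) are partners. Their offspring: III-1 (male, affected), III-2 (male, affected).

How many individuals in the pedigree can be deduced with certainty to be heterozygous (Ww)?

Obligate heterozygotes: III-1 is affected so carries W and received w from II-3 (ww), so III-1 is Ww; III-2 is affected so carries W and received w from II-3 (ww), so III-2 is Ww.
Every other individual is either homozygous by phenotype or has at least one consistent homozygous assignment, so the count is 2.

2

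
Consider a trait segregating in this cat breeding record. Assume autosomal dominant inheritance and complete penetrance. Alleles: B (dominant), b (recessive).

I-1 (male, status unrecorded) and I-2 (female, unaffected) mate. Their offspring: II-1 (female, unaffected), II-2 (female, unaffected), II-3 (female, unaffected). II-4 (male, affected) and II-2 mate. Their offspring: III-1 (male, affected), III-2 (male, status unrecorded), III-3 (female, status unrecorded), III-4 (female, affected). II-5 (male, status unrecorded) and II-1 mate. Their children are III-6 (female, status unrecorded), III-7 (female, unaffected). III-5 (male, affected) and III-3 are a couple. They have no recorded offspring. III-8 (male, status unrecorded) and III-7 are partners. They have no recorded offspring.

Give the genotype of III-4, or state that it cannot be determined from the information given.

From phenotype alone, III-4 is BB or Bb.
III-4 is affected so carries B and received b from II-2 (bb), so III-4 is Bb.

Bb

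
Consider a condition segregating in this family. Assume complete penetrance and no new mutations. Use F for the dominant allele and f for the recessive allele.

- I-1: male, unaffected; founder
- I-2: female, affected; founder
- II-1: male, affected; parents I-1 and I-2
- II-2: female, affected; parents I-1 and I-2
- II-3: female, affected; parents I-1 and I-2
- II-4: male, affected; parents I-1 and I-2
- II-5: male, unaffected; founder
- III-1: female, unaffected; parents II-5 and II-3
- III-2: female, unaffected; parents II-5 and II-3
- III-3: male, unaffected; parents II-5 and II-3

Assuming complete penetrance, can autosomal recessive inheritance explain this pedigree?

Yes

A consistent assignment under autosomal recessive exists: I-1 Ff, I-2 ff, II-1 ff, II-2 ff, II-3 ff, II-4 ff, II-5 FF, III-1 Ff, III-2 Ff, III-3 Ff.
In this assignment every recorded phenotype matches its genotype and every non-founder's genotype is obtainable from its parents' genotypes, so the pedigree is consistent.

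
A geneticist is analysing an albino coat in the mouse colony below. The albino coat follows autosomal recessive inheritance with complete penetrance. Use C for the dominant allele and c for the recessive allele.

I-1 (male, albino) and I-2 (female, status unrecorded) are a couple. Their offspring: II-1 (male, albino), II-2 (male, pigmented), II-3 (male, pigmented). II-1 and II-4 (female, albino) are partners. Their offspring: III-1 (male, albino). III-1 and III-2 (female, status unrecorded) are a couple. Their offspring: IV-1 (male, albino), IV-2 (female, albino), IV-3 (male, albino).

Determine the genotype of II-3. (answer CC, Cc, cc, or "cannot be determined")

Cc

From phenotype alone, II-3 is CC or Cc.
II-3 is pigmented so carries C and received c from I-1 (cc), so II-3 is Cc.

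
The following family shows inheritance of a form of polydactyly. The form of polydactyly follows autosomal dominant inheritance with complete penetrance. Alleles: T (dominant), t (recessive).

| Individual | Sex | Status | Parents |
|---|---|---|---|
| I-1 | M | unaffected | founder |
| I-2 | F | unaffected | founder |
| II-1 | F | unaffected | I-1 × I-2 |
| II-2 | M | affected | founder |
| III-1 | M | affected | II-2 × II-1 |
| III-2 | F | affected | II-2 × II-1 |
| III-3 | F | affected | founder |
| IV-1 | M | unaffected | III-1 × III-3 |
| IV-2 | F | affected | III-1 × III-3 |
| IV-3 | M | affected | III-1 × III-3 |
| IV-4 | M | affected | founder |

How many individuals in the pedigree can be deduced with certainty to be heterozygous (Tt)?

3

Obligate heterozygotes: III-1 is affected so carries T and received t from II-1 (tt), so III-1 is Tt; III-2 is affected so carries T and received t from II-1 (tt), so III-2 is Tt; III-3 is affected so carries T and passed t to IV-1 (tt), so III-3 is Tt.
Every other individual is either homozygous by phenotype or has at least one consistent homozygous assignment, so the count is 3.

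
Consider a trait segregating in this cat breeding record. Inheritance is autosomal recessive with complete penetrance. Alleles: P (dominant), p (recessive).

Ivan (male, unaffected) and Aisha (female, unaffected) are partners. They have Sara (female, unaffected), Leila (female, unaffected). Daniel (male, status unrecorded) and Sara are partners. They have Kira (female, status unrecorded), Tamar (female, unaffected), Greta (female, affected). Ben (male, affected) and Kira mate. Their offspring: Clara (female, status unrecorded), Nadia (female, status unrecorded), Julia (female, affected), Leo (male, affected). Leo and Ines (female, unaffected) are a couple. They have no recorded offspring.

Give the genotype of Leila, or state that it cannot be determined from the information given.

cannot be determined

Leila's phenotype allows PP or Pp, and no parent or child forces a single allele at both positions; consistent genotype assignments exist with Leila as PP or Pp.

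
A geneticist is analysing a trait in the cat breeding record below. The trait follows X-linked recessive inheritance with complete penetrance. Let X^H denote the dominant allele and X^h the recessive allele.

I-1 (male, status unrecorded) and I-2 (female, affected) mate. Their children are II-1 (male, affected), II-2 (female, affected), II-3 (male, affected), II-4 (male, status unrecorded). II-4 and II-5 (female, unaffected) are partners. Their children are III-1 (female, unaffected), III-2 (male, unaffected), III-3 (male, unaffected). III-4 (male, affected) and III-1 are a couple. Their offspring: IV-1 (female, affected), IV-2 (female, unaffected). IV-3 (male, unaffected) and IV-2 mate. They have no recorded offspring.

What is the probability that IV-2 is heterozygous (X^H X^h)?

IV-2 is unaffected so carries H and received h from III-4 (X^h Y), so IV-2 is X^H X^h, giving P(X^H X^h) = 1.

1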